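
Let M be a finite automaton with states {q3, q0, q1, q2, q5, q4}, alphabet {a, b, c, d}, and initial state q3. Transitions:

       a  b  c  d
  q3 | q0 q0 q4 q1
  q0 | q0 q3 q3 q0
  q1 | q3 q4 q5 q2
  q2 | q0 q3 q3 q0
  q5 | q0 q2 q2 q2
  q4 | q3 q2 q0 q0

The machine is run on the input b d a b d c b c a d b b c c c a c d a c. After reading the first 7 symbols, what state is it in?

start at q3
read 'b': q3 → q0
read 'd': q0 → q0
read 'a': q0 → q0
read 'b': q0 → q3
read 'd': q3 → q1
read 'c': q1 → q5
read 'b': q5 → q2
After 7 symbols: q2.

q2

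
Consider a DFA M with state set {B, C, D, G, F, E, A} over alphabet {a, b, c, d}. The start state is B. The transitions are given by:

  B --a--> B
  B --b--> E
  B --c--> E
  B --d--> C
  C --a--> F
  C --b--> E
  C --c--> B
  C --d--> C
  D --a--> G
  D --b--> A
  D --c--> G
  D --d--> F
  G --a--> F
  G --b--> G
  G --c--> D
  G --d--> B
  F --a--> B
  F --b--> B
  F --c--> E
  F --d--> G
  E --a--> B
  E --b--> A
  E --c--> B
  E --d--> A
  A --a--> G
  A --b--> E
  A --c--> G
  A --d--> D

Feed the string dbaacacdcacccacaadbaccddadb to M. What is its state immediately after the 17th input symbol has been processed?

B

start at B
read 'd': B → C
read 'b': C → E
read 'a': E → B
read 'a': B → B
read 'c': B → E
read 'a': E → B
read 'c': B → E
read 'd': E → A
read 'c': A → G
read 'a': G → F
read 'c': F → E
read 'c': E → B
read 'c': B → E
read 'a': E → B
read 'c': B → E
read 'a': E → B
read 'a': B → B
After 17 symbols: B.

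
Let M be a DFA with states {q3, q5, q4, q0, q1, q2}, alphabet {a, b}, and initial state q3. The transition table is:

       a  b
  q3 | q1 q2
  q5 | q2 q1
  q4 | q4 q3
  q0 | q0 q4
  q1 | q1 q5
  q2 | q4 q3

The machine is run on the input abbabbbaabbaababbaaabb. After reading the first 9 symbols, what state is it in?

q3 → q1 → q5 → q1 → q1 → q5 → q1 → q5 → q2 → q4
After 9 symbols: q4.

q4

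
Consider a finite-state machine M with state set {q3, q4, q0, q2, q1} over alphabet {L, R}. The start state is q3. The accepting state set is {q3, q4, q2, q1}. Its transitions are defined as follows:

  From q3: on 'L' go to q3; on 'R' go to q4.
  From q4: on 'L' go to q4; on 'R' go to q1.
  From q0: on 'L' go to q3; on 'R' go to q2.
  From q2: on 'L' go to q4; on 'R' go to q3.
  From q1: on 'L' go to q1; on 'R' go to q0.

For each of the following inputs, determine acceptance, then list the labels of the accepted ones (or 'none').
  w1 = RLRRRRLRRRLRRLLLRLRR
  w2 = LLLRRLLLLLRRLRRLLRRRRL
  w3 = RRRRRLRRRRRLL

w1, w2, w3

w1: q3 → q4 → q4 → q1 → q0 → q2 → q3 → q3 → q4 → q1 → q0 → q3 → q4 → q1 → q1 → q1 → q1 → q0 → q3 → q4 → q1  → end q1, accepted
w2: q3 → q3 → q3 → q3 → q4 → q1 → q1 → q1 → q1 → q1 → q1 → q0 → q2 → q4 → q1 → q0 → q3 → q3 → q4 → q1 → q0 → q2 → q4  → end q4, accepted
w3: q3 → q4 → q1 → q0 → q2 → q3 → q3 → q4 → q1 → q0 → q2 → q3 → q3 → q3  → end q3, accepted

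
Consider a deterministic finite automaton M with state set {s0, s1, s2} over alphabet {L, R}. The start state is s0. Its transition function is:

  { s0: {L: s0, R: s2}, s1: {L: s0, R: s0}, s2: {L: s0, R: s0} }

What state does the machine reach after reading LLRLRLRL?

s0

s0 → s0 → s0 → s2 → s0 → s2 → s0 → s2 → s0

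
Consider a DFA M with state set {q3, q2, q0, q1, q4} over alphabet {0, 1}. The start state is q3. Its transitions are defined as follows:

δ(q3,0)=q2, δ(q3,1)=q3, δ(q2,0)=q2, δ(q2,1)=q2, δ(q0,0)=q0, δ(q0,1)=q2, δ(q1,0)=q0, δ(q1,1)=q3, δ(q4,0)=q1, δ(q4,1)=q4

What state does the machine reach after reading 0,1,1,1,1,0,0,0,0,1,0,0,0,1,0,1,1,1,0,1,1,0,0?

q2

start at q3
read '0': q3 → q2
read '1': q2 → q2
read '1': q2 → q2
read '1': q2 → q2
read '1': q2 → q2
read '0': q2 → q2
read '0': q2 → q2
read '0': q2 → q2
read '0': q2 → q2
read '1': q2 → q2
read '0': q2 → q2
read '0': q2 → q2
read '0': q2 → q2
read '1': q2 → q2
read '0': q2 → q2
read '1': q2 → q2
read '1': q2 → q2
read '1': q2 → q2
read '0': q2 → q2
read '1': q2 → q2
read '1': q2 → q2
read '0': q2 → q2
read '0': q2 → q2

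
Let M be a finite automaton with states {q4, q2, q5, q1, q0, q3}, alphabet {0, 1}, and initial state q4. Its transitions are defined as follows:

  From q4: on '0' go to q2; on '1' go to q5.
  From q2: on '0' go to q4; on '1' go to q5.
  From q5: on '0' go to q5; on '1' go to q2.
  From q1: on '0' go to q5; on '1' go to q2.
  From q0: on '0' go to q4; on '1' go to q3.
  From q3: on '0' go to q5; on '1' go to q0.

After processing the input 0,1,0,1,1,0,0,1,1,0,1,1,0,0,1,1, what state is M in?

q5

start at q4
read '0': q4 → q2
read '1': q2 → q5
read '0': q5 → q5
read '1': q5 → q2
read '1': q2 → q5
read '0': q5 → q5
read '0': q5 → q5
read '1': q5 → q2
read '1': q2 → q5
read '0': q5 → q5
read '1': q5 → q2
read '1': q2 → q5
read '0': q5 → q5
read '0': q5 → q5
read '1': q5 → q2
read '1': q2 → q5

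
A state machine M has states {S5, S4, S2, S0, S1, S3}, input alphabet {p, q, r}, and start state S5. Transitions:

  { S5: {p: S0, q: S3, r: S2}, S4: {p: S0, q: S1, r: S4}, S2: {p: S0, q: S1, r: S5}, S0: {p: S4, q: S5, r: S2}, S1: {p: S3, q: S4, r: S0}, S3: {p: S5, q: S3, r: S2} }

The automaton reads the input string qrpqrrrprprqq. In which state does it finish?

start at S5
read 'q': S5 → S3
read 'r': S3 → S2
read 'p': S2 → S0
read 'q': S0 → S5
read 'r': S5 → S2
read 'r': S2 → S5
read 'r': S5 → S2
read 'p': S2 → S0
read 'r': S0 → S2
read 'p': S2 → S0
read 'r': S0 → S2
read 'q': S2 → S1
read 'q': S1 → S4

S4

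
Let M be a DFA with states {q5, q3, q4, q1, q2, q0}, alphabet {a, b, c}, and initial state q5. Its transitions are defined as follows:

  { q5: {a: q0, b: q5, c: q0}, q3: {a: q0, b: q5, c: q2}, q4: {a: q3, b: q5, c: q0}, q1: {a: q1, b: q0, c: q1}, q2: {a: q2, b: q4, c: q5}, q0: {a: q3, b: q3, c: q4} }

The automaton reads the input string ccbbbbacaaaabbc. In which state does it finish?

q0

start at q5
read 'c': q5 → q0
read 'c': q0 → q4
read 'b': q4 → q5
read 'b': q5 → q5
read 'b': q5 → q5
read 'b': q5 → q5
read 'a': q5 → q0
read 'c': q0 → q4
read 'a': q4 → q3
read 'a': q3 → q0
read 'a': q0 → q3
read 'a': q3 → q0
read 'b': q0 → q3
read 'b': q3 → q5
read 'c': q5 → q0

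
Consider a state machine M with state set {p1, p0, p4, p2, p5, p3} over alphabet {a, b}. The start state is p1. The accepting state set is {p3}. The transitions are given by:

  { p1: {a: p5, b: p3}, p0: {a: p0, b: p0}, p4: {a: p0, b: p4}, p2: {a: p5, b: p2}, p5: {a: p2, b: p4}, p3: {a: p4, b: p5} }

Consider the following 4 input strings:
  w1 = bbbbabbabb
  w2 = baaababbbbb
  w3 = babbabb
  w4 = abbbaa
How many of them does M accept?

0

w1: p1 → p3 → p5 → p4 → p4 → p0 → p0 → p0 → p0 → p0 → p0  → end p0, rejected
w2: p1 → p3 → p4 → p0 → p0 → p0 → p0 → p0 → p0 → p0 → p0 → p0  → end p0, rejected
w3: p1 → p3 → p4 → p4 → p4 → p0 → p0 → p0  → end p0, rejected
w4: p1 → p5 → p4 → p4 → p4 → p0 → p0  → end p0, rejected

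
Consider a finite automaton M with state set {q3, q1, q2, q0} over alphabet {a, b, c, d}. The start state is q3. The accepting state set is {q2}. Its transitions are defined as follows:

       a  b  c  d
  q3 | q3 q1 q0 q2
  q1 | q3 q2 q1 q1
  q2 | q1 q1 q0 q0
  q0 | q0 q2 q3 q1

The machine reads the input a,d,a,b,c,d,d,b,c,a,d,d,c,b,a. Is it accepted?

q3 → q3 → q2 → q1 → q2 → q0 → q1 → q1 → q2 → q0 → q0 → q1 → q1 → q1 → q2 → q1
End state q1 is not accepting.

No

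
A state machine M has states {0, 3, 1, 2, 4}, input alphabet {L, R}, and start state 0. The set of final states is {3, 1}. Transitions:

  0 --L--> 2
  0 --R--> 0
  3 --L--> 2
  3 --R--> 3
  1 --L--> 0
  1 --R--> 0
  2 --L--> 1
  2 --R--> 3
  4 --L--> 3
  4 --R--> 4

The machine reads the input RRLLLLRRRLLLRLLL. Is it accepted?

No

Trace: 0 -R-> 0 -R-> 0 -L-> 2 -L-> 1 -L-> 0 -L-> 2 -R-> 3 -R-> 3 -R-> 3 -L-> 2 -L-> 1 -L-> 0 -R-> 0 -L-> 2 -L-> 1 -L-> 0
End state 0 is not accepting.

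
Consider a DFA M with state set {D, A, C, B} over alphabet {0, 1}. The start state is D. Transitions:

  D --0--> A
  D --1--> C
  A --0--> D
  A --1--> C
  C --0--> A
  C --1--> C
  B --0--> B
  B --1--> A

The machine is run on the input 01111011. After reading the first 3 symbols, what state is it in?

C

Trace: D -0-> A -1-> C -1-> C
After 3 symbols: C.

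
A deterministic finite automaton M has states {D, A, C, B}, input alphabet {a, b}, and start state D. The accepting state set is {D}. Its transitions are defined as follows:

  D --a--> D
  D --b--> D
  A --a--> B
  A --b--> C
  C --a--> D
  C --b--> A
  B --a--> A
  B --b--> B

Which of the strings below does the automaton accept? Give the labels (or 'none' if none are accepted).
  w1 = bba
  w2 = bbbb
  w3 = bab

w1:
  start at D
  read 'b': D → D
  read 'b': D → D
  read 'a': D → D
  end D, accepted
w2:
  start at D
  read 'b': D → D
  read 'b': D → D
  read 'b': D → D
  read 'b': D → D
  end D, accepted
w3:
  start at D
  read 'b': D → D
  read 'a': D → D
  read 'b': D → D
  end D, accepted

w1, w2, w3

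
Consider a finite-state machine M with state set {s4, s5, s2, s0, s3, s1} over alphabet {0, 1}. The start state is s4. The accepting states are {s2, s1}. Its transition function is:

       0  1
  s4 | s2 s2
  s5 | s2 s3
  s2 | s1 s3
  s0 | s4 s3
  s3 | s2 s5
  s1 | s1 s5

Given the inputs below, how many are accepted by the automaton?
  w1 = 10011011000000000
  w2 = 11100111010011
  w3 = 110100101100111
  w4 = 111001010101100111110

w1: s4 → s2 → s1 → s1 → s5 → s3 → s2 → s3 → s5 → s2 → s1 → s1 → s1 → s1 → s1 → s1 → s1 → s1  → end s1, accepted
w2: s4 → s2 → s3 → s5 → s2 → s1 → s5 → s3 → s5 → s2 → s3 → s2 → s1 → s5 → s3  → end s3, rejected
w3: s4 → s2 → s3 → s2 → s3 → s2 → s1 → s5 → s2 → s3 → s5 → s2 → s1 → s5 → s3 → s5  → end s5, rejected
w4: s4 → s2 → s3 → s5 → s2 → s1 → s5 → s2 → s3 → s2 → s3 → s2 → s3 → s5 → s2 → s1 → s5 → s3 → s5 → s3 → s5 → s2  → end s2, accepted

2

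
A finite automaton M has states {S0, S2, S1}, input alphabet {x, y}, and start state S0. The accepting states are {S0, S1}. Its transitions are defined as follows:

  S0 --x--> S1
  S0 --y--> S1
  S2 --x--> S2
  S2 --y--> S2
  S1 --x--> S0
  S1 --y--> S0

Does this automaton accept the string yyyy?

S0 → S1 → S0 → S1 → S0
End state S0 is accepting.

Yes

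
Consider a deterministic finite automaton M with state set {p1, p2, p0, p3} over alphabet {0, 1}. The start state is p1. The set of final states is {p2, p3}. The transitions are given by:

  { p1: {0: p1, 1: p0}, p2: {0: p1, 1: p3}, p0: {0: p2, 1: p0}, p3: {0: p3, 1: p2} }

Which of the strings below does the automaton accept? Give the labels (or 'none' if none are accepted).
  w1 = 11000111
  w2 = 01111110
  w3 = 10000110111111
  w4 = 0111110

w2, w3, w4

w1: p1 → p0 → p0 → p2 → p1 → p1 → p0 → p0 → p0  → end p0, rejected
w2: p1 → p1 → p0 → p0 → p0 → p0 → p0 → p0 → p2  → end p2, accepted
w3: p1 → p0 → p2 → p1 → p1 → p1 → p0 → p0 → p2 → p3 → p2 → p3 → p2 → p3 → p2  → end p2, accepted
w4: p1 → p1 → p0 → p0 → p0 → p0 → p0 → p2  → end p2, accepted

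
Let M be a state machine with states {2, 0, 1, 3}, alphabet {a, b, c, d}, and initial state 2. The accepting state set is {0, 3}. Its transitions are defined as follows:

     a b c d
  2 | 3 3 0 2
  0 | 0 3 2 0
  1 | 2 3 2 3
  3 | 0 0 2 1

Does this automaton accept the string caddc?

No

2 → 0 → 0 → 0 → 0 → 2
End state 2 is not accepting.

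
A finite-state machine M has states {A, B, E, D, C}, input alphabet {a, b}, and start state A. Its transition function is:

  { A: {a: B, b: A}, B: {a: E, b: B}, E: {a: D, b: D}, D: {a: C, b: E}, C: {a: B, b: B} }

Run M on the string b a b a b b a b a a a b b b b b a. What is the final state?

start at A
read 'b': A → A
read 'a': A → B
read 'b': B → B
read 'a': B → E
read 'b': E → D
read 'b': D → E
read 'a': E → D
read 'b': D → E
read 'a': E → D
read 'a': D → C
read 'a': C → B
read 'b': B → B
read 'b': B → B
read 'b': B → B
read 'b': B → B
read 'b': B → B
read 'a': B → E

E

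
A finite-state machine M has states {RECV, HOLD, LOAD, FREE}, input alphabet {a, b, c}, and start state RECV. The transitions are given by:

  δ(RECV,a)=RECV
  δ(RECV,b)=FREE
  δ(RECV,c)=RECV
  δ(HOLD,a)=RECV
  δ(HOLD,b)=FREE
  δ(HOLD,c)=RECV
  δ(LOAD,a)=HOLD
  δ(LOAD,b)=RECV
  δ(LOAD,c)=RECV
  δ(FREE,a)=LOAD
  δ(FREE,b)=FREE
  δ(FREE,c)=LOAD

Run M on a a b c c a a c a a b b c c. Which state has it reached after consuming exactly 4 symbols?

Trace: RECV -a-> RECV -a-> RECV -b-> FREE -c-> LOAD
After 4 symbols: LOAD.

LOAD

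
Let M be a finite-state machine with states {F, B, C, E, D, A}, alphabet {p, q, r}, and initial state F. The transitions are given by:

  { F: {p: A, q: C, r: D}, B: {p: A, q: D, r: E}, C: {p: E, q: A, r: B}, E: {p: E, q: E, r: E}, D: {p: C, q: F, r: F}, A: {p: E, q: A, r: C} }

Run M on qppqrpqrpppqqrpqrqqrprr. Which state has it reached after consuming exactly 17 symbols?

start at F
read 'q': F → C
read 'p': C → E
read 'p': E → E
read 'q': E → E
read 'r': E → E
read 'p': E → E
read 'q': E → E
read 'r': E → E
read 'p': E → E
read 'p': E → E
read 'p': E → E
read 'q': E → E
read 'q': E → E
read 'r': E → E
read 'p': E → E
read 'q': E → E
read 'r': E → E
After 17 symbols: E.

E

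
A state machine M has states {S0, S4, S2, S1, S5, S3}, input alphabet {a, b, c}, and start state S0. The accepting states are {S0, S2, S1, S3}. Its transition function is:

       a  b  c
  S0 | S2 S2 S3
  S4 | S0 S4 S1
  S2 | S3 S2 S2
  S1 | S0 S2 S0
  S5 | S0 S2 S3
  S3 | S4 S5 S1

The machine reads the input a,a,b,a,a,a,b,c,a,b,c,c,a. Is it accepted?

Yes

S0 → S2 → S3 → S5 → S0 → S2 → S3 → S5 → S3 → S4 → S4 → S1 → S0 → S2
End state S2 is accepting.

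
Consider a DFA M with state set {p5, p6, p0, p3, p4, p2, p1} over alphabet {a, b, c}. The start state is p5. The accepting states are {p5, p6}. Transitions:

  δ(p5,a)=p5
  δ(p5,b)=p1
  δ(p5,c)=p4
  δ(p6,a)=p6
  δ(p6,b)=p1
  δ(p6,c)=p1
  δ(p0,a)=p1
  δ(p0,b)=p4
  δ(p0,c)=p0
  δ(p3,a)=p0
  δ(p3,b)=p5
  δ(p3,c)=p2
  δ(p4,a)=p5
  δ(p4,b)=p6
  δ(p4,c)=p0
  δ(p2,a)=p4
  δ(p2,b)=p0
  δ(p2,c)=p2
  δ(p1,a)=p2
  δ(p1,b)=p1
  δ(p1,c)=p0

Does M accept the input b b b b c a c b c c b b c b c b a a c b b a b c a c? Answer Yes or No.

No

p5 → p1 → p1 → p1 → p1 → p0 → p1 → p0 → p4 → p0 → p0 → p4 → p6 → p1 → p1 → p0 → p4 → p5 → p5 → p4 → p6 → p1 → p2 → p0 → p0 → p1 → p0
End state p0 is not accepting.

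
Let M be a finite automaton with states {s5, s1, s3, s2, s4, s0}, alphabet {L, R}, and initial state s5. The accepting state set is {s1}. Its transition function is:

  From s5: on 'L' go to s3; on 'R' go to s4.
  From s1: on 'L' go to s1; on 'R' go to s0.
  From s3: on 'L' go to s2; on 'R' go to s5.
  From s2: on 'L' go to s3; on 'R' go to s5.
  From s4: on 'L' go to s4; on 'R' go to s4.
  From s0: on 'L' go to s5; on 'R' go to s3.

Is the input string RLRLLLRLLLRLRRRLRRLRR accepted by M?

start at s5
read 'R': s5 → s4
read 'L': s4 → s4
read 'R': s4 → s4
read 'L': s4 → s4
read 'L': s4 → s4
read 'L': s4 → s4
read 'R': s4 → s4
read 'L': s4 → s4
read 'L': s4 → s4
read 'L': s4 → s4
read 'R': s4 → s4
read 'L': s4 → s4
read 'R': s4 → s4
read 'R': s4 → s4
read 'R': s4 → s4
read 'L': s4 → s4
read 'R': s4 → s4
read 'R': s4 → s4
read 'L': s4 → s4
read 'R': s4 → s4
read 'R': s4 → s4
End state s4 is not accepting.

No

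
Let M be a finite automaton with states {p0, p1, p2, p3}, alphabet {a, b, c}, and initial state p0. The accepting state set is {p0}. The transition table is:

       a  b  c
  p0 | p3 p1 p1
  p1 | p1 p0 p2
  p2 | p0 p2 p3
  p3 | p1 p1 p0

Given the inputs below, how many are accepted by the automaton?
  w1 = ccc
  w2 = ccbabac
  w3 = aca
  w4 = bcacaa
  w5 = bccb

w1:
  start at p0
  read 'c': p0 → p1
  read 'c': p1 → p2
  read 'c': p2 → p3
  end p3, rejected
w2:
  start at p0
  read 'c': p0 → p1
  read 'c': p1 → p2
  read 'b': p2 → p2
  read 'a': p2 → p0
  read 'b': p0 → p1
  read 'a': p1 → p1
  read 'c': p1 → p2
  end p2, rejected
w3:
  start at p0
  read 'a': p0 → p3
  read 'c': p3 → p0
  read 'a': p0 → p3
  end p3, rejected
w4:
  start at p0
  read 'b': p0 → p1
  read 'c': p1 → p2
  read 'a': p2 → p0
  read 'c': p0 → p1
  read 'a': p1 → p1
  read 'a': p1 → p1
  end p1, rejected
w5:
  start at p0
  read 'b': p0 → p1
  read 'c': p1 → p2
  read 'c': p2 → p3
  read 'b': p3 → p1
  end p1, rejected

0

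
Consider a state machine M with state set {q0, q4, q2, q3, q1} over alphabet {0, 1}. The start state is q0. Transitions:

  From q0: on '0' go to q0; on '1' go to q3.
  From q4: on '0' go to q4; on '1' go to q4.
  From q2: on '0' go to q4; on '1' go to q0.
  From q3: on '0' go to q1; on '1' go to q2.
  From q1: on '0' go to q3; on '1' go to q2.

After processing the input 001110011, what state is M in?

q2

Trace: q0 -0-> q0 -0-> q0 -1-> q3 -1-> q2 -1-> q0 -0-> q0 -0-> q0 -1-> q3 -1-> q2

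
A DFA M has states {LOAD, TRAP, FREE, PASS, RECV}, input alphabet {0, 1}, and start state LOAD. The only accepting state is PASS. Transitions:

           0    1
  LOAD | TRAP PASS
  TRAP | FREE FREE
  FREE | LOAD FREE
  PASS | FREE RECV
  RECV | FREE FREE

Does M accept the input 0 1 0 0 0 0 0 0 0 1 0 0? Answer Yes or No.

No

LOAD → TRAP → FREE → LOAD → TRAP → FREE → LOAD → TRAP → FREE → LOAD → PASS → FREE → LOAD
End state LOAD is not accepting.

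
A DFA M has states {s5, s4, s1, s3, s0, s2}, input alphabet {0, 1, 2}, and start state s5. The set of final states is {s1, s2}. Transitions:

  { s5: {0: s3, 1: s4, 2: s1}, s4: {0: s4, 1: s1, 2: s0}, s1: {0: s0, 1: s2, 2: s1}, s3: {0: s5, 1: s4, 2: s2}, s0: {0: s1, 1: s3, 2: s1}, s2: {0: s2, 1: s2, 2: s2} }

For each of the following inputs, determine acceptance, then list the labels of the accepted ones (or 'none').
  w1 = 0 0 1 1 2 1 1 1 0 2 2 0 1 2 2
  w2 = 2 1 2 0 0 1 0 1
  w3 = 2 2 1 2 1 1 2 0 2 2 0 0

w1, w2, w3

w1:
  start at s5
  read '0': s5 → s3
  read '0': s3 → s5
  read '1': s5 → s4
  read '1': s4 → s1
  read '2': s1 → s1
  read '1': s1 → s2
  read '1': s2 → s2
  read '1': s2 → s2
  read '0': s2 → s2
  read '2': s2 → s2
  read '2': s2 → s2
  read '0': s2 → s2
  read '1': s2 → s2
  read '2': s2 → s2
  read '2': s2 → s2
  end s2, accepted
w2:
  start at s5
  read '2': s5 → s1
  read '1': s1 → s2
  read '2': s2 → s2
  read '0': s2 → s2
  read '0': s2 → s2
  read '1': s2 → s2
  read '0': s2 → s2
  read '1': s2 → s2
  end s2, accepted
w3:
  start at s5
  read '2': s5 → s1
  read '2': s1 → s1
  read '1': s1 → s2
  read '2': s2 → s2
  read '1': s2 → s2
  read '1': s2 → s2
  read '2': s2 → s2
  read '0': s2 → s2
  read '2': s2 → s2
  read '2': s2 → s2
  read '0': s2 → s2
  read '0': s2 → s2
  end s2, accepted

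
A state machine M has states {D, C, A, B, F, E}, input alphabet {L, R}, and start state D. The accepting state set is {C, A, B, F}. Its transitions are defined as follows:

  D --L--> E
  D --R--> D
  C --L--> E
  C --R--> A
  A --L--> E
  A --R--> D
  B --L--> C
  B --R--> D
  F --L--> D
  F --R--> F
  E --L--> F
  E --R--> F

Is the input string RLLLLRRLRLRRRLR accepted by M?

Trace: D -R-> D -L-> E -L-> F -L-> D -L-> E -R-> F -R-> F -L-> D -R-> D -L-> E -R-> F -R-> F -R-> F -L-> D -R-> D
End state D is not accepting.

No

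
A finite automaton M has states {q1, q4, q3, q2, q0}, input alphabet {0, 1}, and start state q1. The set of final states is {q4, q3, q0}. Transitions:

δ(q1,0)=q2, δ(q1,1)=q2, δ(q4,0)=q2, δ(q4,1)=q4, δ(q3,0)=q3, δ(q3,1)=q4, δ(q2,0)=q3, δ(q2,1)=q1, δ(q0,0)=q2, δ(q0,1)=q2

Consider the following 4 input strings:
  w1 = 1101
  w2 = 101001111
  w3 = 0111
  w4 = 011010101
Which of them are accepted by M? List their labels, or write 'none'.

w2

w1: q1 → q2 → q1 → q2 → q1  → end q1, rejected
w2: q1 → q2 → q3 → q4 → q2 → q3 → q4 → q4 → q4 → q4  → end q4, accepted
w3: q1 → q2 → q1 → q2 → q1  → end q1, rejected
w4: q1 → q2 → q1 → q2 → q3 → q4 → q2 → q1 → q2 → q1  → end q1, rejected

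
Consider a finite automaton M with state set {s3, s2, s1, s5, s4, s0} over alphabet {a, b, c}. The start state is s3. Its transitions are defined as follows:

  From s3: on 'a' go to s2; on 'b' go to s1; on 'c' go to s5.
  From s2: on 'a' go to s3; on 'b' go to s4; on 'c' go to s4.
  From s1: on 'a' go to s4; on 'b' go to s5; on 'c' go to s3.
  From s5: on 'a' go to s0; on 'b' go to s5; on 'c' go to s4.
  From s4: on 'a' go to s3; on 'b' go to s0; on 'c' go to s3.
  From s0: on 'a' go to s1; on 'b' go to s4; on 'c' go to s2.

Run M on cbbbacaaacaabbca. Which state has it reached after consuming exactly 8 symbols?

s2

s3 → s5 → s5 → s5 → s5 → s0 → s2 → s3 → s2
After 8 symbols: s2.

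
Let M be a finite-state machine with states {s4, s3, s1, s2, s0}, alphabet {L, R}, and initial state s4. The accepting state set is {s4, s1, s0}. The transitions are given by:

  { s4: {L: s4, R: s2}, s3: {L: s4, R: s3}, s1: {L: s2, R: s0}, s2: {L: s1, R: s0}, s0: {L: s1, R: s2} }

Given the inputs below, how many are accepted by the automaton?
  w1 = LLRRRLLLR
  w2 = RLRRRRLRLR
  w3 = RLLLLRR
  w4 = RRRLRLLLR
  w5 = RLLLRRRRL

w1: Trace: s4 -L-> s4 -L-> s4 -R-> s2 -R-> s0 -R-> s2 -L-> s1 -L-> s2 -L-> s1 -R-> s0  → end s0, accepted
w2: Trace: s4 -R-> s2 -L-> s1 -R-> s0 -R-> s2 -R-> s0 -R-> s2 -L-> s1 -R-> s0 -L-> s1 -R-> s0  → end s0, accepted
w3: Trace: s4 -R-> s2 -L-> s1 -L-> s2 -L-> s1 -L-> s2 -R-> s0 -R-> s2  → end s2, rejected
w4: Trace: s4 -R-> s2 -R-> s0 -R-> s2 -L-> s1 -R-> s0 -L-> s1 -L-> s2 -L-> s1 -R-> s0  → end s0, accepted
w5: Trace: s4 -R-> s2 -L-> s1 -L-> s2 -L-> s1 -R-> s0 -R-> s2 -R-> s0 -R-> s2 -L-> s1  → end s1, accepted

4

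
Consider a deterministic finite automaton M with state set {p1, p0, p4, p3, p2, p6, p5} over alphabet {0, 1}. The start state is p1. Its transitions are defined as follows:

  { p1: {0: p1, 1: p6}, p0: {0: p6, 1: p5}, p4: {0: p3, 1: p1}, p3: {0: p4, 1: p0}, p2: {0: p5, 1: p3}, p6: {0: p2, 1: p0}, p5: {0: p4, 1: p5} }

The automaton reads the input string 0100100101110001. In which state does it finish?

p1

p1 → p1 → p6 → p2 → p5 → p5 → p4 → p3 → p0 → p6 → p0 → p5 → p5 → p4 → p3 → p4 → p1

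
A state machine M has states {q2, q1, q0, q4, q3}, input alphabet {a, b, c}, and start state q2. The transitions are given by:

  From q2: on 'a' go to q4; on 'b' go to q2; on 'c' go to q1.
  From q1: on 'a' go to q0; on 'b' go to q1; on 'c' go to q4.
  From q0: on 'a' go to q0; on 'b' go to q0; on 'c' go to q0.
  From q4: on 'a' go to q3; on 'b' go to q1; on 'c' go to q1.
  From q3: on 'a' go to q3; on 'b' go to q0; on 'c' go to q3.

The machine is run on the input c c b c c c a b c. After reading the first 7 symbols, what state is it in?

q3

start at q2
read 'c': q2 → q1
read 'c': q1 → q4
read 'b': q4 → q1
read 'c': q1 → q4
read 'c': q4 → q1
read 'c': q1 → q4
read 'a': q4 → q3
After 7 symbols: q3.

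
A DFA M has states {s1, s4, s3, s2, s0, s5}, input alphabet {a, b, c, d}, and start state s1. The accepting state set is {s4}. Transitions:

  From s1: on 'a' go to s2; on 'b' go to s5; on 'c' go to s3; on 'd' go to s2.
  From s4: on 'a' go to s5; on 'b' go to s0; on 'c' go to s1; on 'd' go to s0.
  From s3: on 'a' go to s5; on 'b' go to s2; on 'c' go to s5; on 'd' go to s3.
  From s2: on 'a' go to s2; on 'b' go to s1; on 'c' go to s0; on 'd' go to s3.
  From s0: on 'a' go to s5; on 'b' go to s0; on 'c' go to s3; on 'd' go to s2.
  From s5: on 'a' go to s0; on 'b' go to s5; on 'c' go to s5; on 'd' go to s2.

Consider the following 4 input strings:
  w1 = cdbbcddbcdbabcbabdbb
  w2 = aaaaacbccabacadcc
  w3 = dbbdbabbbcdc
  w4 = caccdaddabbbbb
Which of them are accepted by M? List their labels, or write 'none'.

w1:
  start at s1
  read 'c': s1 → s3
  read 'd': s3 → s3
  read 'b': s3 → s2
  read 'b': s2 → s1
  read 'c': s1 → s3
  read 'd': s3 → s3
  read 'd': s3 → s3
  read 'b': s3 → s2
  read 'c': s2 → s0
  read 'd': s0 → s2
  read 'b': s2 → s1
  read 'a': s1 → s2
  read 'b': s2 → s1
  read 'c': s1 → s3
  read 'b': s3 → s2
  read 'a': s2 → s2
  read 'b': s2 → s1
  read 'd': s1 → s2
  read 'b': s2 → s1
  read 'b': s1 → s5
  end s5, rejected
w2:
  start at s1
  read 'a': s1 → s2
  read 'a': s2 → s2
  read 'a': s2 → s2
  read 'a': s2 → s2
  read 'a': s2 → s2
  read 'c': s2 → s0
  read 'b': s0 → s0
  read 'c': s0 → s3
  read 'c': s3 → s5
  read 'a': s5 → s0
  read 'b': s0 → s0
  read 'a': s0 → s5
  read 'c': s5 → s5
  read 'a': s5 → s0
  read 'd': s0 → s2
  read 'c': s2 → s0
  read 'c': s0 → s3
  end s3, rejected
w3:
  start at s1
  read 'd': s1 → s2
  read 'b': s2 → s1
  read 'b': s1 → s5
  read 'd': s5 → s2
  read 'b': s2 → s1
  read 'a': s1 → s2
  read 'b': s2 → s1
  read 'b': s1 → s5
  read 'b': s5 → s5
  read 'c': s5 → s5
  read 'd': s5 → s2
  read 'c': s2 → s0
  end s0, rejected
w4:
  start at s1
  read 'c': s1 → s3
  read 'a': s3 → s5
  read 'c': s5 → s5
  read 'c': s5 → s5
  read 'd': s5 → s2
  read 'a': s2 → s2
  read 'd': s2 → s3
  read 'd': s3 → s3
  read 'a': s3 → s5
  read 'b': s5 → s5
  read 'b': s5 → s5
  read 'b': s5 → s5
  read 'b': s5 → s5
  read 'b': s5 → s5
  end s5, rejected

none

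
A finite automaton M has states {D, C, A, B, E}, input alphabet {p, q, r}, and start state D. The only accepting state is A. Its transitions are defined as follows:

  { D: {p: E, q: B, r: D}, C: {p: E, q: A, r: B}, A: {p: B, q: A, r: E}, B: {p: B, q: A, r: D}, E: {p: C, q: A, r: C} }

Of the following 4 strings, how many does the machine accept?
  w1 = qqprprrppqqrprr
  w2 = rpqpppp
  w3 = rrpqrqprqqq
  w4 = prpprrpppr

1

w1: D → B → A → B → D → E → C → B → B → B → A → A → E → C → B → D  → end D, rejected
w2: D → D → E → A → B → B → B → B  → end B, rejected
w3: D → D → D → E → A → E → A → B → D → B → A → A  → end A, accepted
w4: D → E → C → E → C → B → D → E → C → E → C  → end C, rejected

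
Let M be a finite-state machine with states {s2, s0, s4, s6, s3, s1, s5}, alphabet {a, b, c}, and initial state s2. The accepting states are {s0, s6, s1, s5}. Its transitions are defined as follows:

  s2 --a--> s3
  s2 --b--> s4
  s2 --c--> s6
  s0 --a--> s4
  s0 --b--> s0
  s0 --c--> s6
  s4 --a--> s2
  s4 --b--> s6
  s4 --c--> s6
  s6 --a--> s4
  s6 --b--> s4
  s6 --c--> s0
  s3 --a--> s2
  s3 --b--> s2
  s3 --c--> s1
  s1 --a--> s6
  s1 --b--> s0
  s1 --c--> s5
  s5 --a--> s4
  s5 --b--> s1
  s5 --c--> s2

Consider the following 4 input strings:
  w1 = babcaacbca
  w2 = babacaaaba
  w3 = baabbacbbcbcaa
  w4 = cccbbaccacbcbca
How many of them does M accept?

0

w1: Trace: s2 -b-> s4 -a-> s2 -b-> s4 -c-> s6 -a-> s4 -a-> s2 -c-> s6 -b-> s4 -c-> s6 -a-> s4  → end s4, rejected
w2: Trace: s2 -b-> s4 -a-> s2 -b-> s4 -a-> s2 -c-> s6 -a-> s4 -a-> s2 -a-> s3 -b-> s2 -a-> s3  → end s3, rejected
w3: Trace: s2 -b-> s4 -a-> s2 -a-> s3 -b-> s2 -b-> s4 -a-> s2 -c-> s6 -b-> s4 -b-> s6 -c-> s0 -b-> s0 -c-> s6 -a-> s4 -a-> s2  → end s2, rejected
w4: Trace: s2 -c-> s6 -c-> s0 -c-> s6 -b-> s4 -b-> s6 -a-> s4 -c-> s6 -c-> s0 -a-> s4 -c-> s6 -b-> s4 -c-> s6 -b-> s4 -c-> s6 -a-> s4  → end s4, rejected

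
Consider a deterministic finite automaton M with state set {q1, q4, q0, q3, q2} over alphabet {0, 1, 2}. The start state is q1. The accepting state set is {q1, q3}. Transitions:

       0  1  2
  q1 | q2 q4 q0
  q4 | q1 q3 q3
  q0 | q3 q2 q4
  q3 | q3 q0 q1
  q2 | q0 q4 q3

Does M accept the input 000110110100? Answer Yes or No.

No

q1 → q2 → q0 → q3 → q0 → q2 → q0 → q2 → q4 → q1 → q4 → q1 → q2
End state q2 is not accepting.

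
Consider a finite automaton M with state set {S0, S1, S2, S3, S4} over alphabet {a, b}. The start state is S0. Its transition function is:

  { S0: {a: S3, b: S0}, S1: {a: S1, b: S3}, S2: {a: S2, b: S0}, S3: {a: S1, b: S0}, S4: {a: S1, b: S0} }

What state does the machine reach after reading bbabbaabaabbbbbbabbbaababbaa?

S1

start at S0
read 'b': S0 → S0
read 'b': S0 → S0
read 'a': S0 → S3
read 'b': S3 → S0
read 'b': S0 → S0
read 'a': S0 → S3
read 'a': S3 → S1
read 'b': S1 → S3
read 'a': S3 → S1
read 'a': S1 → S1
read 'b': S1 → S3
read 'b': S3 → S0
read 'b': S0 → S0
read 'b': S0 → S0
read 'b': S0 → S0
read 'b': S0 → S0
read 'a': S0 → S3
read 'b': S3 → S0
read 'b': S0 → S0
read 'b': S0 → S0
read 'a': S0 → S3
read 'a': S3 → S1
read 'b': S1 → S3
read 'a': S3 → S1
read 'b': S1 → S3
read 'b': S3 → S0
read 'a': S0 → S3
read 'a': S3 → S1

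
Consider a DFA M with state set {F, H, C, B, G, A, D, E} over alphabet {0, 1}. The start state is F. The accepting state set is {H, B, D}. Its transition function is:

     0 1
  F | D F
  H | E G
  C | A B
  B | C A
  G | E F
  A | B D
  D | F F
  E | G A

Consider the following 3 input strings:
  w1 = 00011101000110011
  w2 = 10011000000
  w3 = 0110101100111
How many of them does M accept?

w1: Trace: F -0-> D -0-> F -0-> D -1-> F -1-> F -1-> F -0-> D -1-> F -0-> D -0-> F -0-> D -1-> F -1-> F -0-> D -0-> F -1-> F -1-> F  → end F, rejected
w2: Trace: F -1-> F -0-> D -0-> F -1-> F -1-> F -0-> D -0-> F -0-> D -0-> F -0-> D -0-> F  → end F, rejected
w3: Trace: F -0-> D -1-> F -1-> F -0-> D -1-> F -0-> D -1-> F -1-> F -0-> D -0-> F -1-> F -1-> F -1-> F  → end F, rejected

0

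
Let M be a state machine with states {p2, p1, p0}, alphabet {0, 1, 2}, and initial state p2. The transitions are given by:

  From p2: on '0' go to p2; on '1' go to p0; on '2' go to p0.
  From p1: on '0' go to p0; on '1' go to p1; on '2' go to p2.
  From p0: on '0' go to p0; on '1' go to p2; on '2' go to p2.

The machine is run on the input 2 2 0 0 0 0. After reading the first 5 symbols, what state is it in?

p2

Trace: p2 -2-> p0 -2-> p2 -0-> p2 -0-> p2 -0-> p2
After 5 symbols: p2.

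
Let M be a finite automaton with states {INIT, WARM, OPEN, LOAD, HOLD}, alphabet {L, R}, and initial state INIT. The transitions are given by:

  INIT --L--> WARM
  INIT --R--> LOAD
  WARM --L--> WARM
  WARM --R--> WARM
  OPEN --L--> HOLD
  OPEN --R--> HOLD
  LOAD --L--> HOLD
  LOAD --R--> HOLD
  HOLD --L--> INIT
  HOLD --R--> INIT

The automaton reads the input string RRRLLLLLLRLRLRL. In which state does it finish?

Trace: INIT -R-> LOAD -R-> HOLD -R-> INIT -L-> WARM -L-> WARM -L-> WARM -L-> WARM -L-> WARM -L-> WARM -R-> WARM -L-> WARM -R-> WARM -L-> WARM -R-> WARM -L-> WARM

WARM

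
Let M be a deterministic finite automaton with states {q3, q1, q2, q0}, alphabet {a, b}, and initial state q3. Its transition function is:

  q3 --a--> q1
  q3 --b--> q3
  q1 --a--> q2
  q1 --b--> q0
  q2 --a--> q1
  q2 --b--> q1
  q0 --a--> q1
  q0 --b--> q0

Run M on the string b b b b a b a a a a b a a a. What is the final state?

q2

start at q3
read 'b': q3 → q3
read 'b': q3 → q3
read 'b': q3 → q3
read 'b': q3 → q3
read 'a': q3 → q1
read 'b': q1 → q0
read 'a': q0 → q1
read 'a': q1 → q2
read 'a': q2 → q1
read 'a': q1 → q2
read 'b': q2 → q1
read 'a': q1 → q2
read 'a': q2 → q1
read 'a': q1 → q2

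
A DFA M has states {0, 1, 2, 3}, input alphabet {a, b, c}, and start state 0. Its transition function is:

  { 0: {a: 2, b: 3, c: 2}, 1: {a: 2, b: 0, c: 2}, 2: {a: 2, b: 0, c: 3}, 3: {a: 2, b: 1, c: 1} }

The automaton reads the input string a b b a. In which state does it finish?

Trace: 0 -a-> 2 -b-> 0 -b-> 3 -a-> 2

2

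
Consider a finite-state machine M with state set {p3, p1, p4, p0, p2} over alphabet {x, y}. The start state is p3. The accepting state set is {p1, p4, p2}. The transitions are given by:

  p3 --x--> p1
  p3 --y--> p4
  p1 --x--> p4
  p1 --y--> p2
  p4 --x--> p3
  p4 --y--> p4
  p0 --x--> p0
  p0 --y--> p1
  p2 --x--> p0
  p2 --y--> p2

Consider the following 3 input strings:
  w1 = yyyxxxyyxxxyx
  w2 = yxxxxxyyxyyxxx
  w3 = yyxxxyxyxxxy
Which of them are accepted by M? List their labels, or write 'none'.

w1: p3 → p4 → p4 → p4 → p3 → p1 → p4 → p4 → p4 → p3 → p1 → p4 → p4 → p3  → end p3, rejected
w2: p3 → p4 → p3 → p1 → p4 → p3 → p1 → p2 → p2 → p0 → p1 → p2 → p0 → p0 → p0  → end p0, rejected
w3: p3 → p4 → p4 → p3 → p1 → p4 → p4 → p3 → p4 → p3 → p1 → p4 → p4  → end p4, accepted

w3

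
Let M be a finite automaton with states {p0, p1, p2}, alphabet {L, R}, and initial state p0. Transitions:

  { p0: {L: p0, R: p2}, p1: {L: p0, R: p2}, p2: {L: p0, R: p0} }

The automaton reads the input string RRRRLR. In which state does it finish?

p2

Trace: p0 -R-> p2 -R-> p0 -R-> p2 -R-> p0 -L-> p0 -R-> p2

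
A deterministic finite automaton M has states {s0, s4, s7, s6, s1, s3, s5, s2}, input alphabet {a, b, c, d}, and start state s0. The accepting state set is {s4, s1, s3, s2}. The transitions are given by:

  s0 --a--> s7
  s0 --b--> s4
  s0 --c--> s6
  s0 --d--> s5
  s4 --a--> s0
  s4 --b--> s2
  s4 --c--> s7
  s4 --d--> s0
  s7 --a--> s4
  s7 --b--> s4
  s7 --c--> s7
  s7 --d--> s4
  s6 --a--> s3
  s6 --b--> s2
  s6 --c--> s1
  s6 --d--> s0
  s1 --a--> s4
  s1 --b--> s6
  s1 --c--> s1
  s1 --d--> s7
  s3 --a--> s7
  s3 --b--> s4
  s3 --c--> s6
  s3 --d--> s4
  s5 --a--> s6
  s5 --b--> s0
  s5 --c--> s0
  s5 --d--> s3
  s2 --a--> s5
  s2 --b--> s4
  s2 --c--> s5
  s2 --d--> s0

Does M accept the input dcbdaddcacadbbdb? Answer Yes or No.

Yes

Trace: s0 -d-> s5 -c-> s0 -b-> s4 -d-> s0 -a-> s7 -d-> s4 -d-> s0 -c-> s6 -a-> s3 -c-> s6 -a-> s3 -d-> s4 -b-> s2 -b-> s4 -d-> s0 -b-> s4
End state s4 is accepting.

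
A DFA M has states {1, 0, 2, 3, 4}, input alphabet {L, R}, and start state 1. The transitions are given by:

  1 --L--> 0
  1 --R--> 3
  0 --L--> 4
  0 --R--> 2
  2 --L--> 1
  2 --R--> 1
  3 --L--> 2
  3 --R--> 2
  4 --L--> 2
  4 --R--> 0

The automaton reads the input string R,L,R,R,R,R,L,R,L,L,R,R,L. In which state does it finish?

1 → 3 → 2 → 1 → 3 → 2 → 1 → 0 → 2 → 1 → 0 → 2 → 1 → 0

0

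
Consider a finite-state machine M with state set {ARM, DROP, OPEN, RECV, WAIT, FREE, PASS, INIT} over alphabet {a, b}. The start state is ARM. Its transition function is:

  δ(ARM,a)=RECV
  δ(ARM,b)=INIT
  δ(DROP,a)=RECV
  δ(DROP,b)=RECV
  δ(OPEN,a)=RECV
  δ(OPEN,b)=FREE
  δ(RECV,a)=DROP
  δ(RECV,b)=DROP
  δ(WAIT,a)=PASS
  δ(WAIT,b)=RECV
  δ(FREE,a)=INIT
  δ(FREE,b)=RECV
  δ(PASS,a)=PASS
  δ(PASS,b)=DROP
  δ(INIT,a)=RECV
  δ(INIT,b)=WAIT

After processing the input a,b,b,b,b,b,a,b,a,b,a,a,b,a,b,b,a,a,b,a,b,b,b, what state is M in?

RECV

Trace: ARM -a-> RECV -b-> DROP -b-> RECV -b-> DROP -b-> RECV -b-> DROP -a-> RECV -b-> DROP -a-> RECV -b-> DROP -a-> RECV -a-> DROP -b-> RECV -a-> DROP -b-> RECV -b-> DROP -a-> RECV -a-> DROP -b-> RECV -a-> DROP -b-> RECV -b-> DROP -b-> RECV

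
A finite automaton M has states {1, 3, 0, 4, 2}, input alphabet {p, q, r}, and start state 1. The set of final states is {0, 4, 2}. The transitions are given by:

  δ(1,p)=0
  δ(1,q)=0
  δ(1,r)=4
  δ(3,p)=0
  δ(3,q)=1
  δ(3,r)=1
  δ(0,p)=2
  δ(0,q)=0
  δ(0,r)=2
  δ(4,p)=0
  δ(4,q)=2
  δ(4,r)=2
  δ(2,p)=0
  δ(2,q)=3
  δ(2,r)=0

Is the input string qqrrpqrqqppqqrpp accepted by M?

Yes

1 → 0 → 0 → 2 → 0 → 2 → 3 → 1 → 0 → 0 → 2 → 0 → 0 → 0 → 2 → 0 → 2
End state 2 is accepting.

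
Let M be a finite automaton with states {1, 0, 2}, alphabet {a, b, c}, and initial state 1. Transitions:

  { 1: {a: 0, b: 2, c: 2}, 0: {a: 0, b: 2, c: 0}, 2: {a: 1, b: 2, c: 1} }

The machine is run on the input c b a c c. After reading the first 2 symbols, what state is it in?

2

start at 1
read 'c': 1 → 2
read 'b': 2 → 2
After 2 symbols: 2.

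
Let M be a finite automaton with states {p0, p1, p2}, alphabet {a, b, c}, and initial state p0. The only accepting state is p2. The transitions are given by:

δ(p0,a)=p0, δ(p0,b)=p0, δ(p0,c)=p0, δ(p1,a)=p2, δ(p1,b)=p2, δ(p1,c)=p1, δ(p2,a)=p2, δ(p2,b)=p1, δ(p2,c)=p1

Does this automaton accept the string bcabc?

No

p0 → p0 → p0 → p0 → p0 → p0
End state p0 is not accepting.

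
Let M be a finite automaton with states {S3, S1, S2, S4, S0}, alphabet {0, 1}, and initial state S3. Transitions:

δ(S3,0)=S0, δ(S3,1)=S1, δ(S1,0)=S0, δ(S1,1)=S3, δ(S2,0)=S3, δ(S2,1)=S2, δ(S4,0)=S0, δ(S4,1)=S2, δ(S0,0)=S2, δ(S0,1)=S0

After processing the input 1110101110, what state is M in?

S3

S3 → S1 → S3 → S1 → S0 → S0 → S2 → S2 → S2 → S2 → S3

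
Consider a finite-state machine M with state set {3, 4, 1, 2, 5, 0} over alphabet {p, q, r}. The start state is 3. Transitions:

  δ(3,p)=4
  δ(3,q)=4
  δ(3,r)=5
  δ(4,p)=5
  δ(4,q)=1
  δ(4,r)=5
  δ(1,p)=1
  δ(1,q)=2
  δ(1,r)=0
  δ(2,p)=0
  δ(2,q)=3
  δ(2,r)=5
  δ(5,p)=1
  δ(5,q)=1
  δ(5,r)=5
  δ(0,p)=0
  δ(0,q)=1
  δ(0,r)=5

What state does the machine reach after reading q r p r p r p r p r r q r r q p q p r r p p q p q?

Trace: 3 -q-> 4 -r-> 5 -p-> 1 -r-> 0 -p-> 0 -r-> 5 -p-> 1 -r-> 0 -p-> 0 -r-> 5 -r-> 5 -q-> 1 -r-> 0 -r-> 5 -q-> 1 -p-> 1 -q-> 2 -p-> 0 -r-> 5 -r-> 5 -p-> 1 -p-> 1 -q-> 2 -p-> 0 -q-> 1

1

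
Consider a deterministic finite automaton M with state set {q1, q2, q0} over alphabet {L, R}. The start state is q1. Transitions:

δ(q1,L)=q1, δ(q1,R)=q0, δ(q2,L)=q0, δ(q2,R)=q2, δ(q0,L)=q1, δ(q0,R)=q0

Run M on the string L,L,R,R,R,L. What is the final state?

q1

q1 → q1 → q1 → q0 → q0 → q0 → q1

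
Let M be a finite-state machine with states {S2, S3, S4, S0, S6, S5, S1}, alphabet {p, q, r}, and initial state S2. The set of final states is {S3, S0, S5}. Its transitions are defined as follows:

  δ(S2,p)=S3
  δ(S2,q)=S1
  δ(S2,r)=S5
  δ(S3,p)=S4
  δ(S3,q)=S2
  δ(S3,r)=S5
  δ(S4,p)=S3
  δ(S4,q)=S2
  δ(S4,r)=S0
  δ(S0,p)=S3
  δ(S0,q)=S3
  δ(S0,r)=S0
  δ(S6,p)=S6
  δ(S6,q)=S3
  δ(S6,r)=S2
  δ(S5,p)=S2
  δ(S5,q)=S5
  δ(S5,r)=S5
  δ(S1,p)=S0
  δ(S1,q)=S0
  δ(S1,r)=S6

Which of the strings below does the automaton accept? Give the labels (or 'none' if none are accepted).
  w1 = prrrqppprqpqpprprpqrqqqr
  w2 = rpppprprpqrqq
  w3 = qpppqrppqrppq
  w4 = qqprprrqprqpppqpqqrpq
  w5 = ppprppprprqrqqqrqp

w4

w1: S2 → S3 → S5 → S5 → S5 → S5 → S2 → S3 → S4 → S0 → S3 → S4 → S2 → S3 → S4 → S0 → S3 → S5 → S2 → S1 → S6 → S3 → S2 → S1 → S6  → end S6, rejected
w2: S2 → S5 → S2 → S3 → S4 → S3 → S5 → S2 → S5 → S2 → S1 → S6 → S3 → S2  → end S2, rejected
w3: S2 → S1 → S0 → S3 → S4 → S2 → S5 → S2 → S3 → S2 → S5 → S2 → S3 → S2  → end S2, rejected
w4: S2 → S1 → S0 → S3 → S5 → S2 → S5 → S5 → S5 → S2 → S5 → S5 → S2 → S3 → S4 → S2 → S3 → S2 → S1 → S6 → S6 → S3  → end S3, accepted
w5: S2 → S3 → S4 → S3 → S5 → S2 → S3 → S4 → S0 → S3 → S5 → S5 → S5 → S5 → S5 → S5 → S5 → S5 → S2  → end S2, rejected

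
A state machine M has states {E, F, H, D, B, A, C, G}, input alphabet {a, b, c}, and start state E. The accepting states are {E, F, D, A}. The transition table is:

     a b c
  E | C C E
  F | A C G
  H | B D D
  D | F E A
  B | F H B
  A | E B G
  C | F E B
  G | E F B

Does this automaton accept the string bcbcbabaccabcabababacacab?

E → C → B → H → D → E → C → E → C → B → B → F → C → B → F → C → F → C → F → C → F → G → E → E → C → E
End state E is accepting.

Yes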